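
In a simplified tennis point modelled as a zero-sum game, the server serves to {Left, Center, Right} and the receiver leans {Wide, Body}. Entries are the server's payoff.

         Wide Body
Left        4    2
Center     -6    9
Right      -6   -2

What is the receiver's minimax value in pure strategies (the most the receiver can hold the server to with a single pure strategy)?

Column maxima: Wide → 4, Body → 9.
The smallest of these is 4.

4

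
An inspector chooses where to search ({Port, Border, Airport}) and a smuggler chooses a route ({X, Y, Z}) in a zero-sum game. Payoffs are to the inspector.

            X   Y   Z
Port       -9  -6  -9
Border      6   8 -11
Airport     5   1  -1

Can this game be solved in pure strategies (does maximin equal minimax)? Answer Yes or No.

Yes

Row minima: Port → -9, Border → -11, Airport → -1; maximin = -1.
Column maxima: X → 6, Y → 8, Z → -1; minimax = -1.
maximin = minimax = -1, so a saddle point exists.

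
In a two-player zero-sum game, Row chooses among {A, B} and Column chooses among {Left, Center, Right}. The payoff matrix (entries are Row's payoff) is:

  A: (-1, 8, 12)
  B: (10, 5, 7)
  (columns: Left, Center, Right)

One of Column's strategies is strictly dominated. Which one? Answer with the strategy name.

Right

Center holds Row's payoff strictly below Right in every row: 8 < 12, 5 < 7.
So Right is strictly dominated for Column.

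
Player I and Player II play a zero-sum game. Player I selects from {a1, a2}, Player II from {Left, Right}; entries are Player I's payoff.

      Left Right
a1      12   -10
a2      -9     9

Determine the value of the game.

9/20

Row minima: a1 → -10, a2 → -9; maximin = -9.
Column maxima: Left → 12, Right → 9; minimax = 9.
-9 ≠ 9, so there is no saddle point; optimal play is mixed.
Let Player I play a1 with probability p. Expected payoff against Left: 12p + (-9)(1−p) = 21p − 9; against Right: (-10)p + 9(1−p) = −19p + 9.
Setting these equal: 21p − 9 = −19p + 9 ⇒ 40p = 18 ⇒ p = 9/20, and the value is (21)·(9/20) − 9 = 9/20.
For Player II: with q = P(Left), equating a1's and a2's payoffs gives 22q − 10 = −18q + 9 ⇒ q = 19/40.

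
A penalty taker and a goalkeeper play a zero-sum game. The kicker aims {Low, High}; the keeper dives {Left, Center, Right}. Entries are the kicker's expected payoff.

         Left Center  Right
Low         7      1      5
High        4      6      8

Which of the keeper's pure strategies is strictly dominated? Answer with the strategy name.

Center holds the kicker's payoff strictly below Right in every row: 1 < 5, 6 < 8.
So Right is strictly dominated for the keeper.

Right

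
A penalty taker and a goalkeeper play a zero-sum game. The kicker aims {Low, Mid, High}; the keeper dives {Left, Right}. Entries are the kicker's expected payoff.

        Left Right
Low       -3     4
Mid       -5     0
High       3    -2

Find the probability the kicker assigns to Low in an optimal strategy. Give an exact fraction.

Row minima: Low → -3, Mid → -5, High → -2; maximin = -2.
Column maxima: Left → 3, Right → 4; minimax = 3.
-2 ≠ 3, so there is no saddle point; optimal play is mixed.
Mid is strictly dominated by Low, so the kicker never plays it.
On the remaining 2×2 (Low, High vs Left, Right):
Let the kicker play Low with probability p. Expected payoff against Left: (-3)p + 3(1−p) = −6p + 3; against Right: 4p + (-2)(1−p) = 6p − 2.
Setting these equal: −6p + 3 = 6p − 2 ⇒ −12p = -5 ⇒ p = 5/12, and the value is (-6)·(5/12) + 3 = 1/2.
For the keeper: with q = P(Left), equating Low's and High's payoffs gives −7q + 4 = 5q − 2 ⇒ q = 1/2.

5/12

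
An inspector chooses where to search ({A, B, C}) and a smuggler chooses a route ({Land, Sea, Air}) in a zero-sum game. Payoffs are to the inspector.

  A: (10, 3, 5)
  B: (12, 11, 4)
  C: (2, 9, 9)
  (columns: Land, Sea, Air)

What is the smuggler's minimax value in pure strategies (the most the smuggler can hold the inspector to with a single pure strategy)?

9

Column maxima: Land → 12, Sea → 11, Air → 9.
The smallest of these is 9.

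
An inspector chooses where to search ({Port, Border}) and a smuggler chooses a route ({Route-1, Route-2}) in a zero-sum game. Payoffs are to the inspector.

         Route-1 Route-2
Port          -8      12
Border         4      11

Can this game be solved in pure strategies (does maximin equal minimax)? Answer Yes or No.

Yes

Row minima: Port → -8, Border → 4; maximin = 4.
Column maxima: Route-1 → 4, Route-2 → 12; minimax = 4.
maximin = minimax = 4, so a saddle point exists.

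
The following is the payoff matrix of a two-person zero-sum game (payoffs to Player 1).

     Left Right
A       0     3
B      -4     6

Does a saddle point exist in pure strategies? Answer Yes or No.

Row minima: A → 0, B → -4; maximin = 0.
Column maxima: Left → 0, Right → 6; minimax = 0.
maximin = minimax = 0, so a saddle point exists.

Yes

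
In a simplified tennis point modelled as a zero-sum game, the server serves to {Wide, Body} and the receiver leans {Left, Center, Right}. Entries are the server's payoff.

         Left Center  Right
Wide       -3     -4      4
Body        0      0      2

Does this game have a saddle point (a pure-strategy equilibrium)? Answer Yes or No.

Row minima: Wide → -4, Body → 0; maximin = 0.
Column maxima: Left → 0, Center → 0, Right → 4; minimax = 0.
maximin = minimax = 0, so a saddle point exists.

Yes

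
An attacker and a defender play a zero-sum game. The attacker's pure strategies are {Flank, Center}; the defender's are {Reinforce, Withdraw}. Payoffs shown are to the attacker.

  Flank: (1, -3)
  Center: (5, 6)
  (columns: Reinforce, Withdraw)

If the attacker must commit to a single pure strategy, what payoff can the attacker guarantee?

Row minima: Flank → -3, Center → 5.
The best of these is 5.

5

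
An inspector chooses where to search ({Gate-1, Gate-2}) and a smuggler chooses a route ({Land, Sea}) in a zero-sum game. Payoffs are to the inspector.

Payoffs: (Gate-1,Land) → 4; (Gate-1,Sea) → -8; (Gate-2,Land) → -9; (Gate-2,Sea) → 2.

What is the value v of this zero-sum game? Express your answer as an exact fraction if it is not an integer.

-64/23

Row minima: Gate-1 → -8, Gate-2 → -9; maximin = -8.
Column maxima: Land → 4, Sea → 2; minimax = 2.
-8 ≠ 2, so there is no saddle point; optimal play is mixed.
Let the inspector play Gate-1 with probability p. Expected payoff against Land: 4p + (-9)(1−p) = 13p − 9; against Sea: (-8)p + 2(1−p) = −10p + 2.
Setting these equal: 13p − 9 = −10p + 2 ⇒ 23p = 11 ⇒ p = 11/23, and the value is (13)·(11/23) − 9 = -64/23.
For the smuggler: with q = P(Land), equating Gate-1's and Gate-2's payoffs gives 12q − 8 = −11q + 2 ⇒ q = 10/23.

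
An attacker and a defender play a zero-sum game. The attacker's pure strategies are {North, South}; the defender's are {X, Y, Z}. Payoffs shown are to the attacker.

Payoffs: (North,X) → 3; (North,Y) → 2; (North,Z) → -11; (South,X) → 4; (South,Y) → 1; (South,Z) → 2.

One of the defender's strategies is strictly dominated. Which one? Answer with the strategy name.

X

Y holds the attacker's payoff strictly below X in every row: 2 < 3, 1 < 4.
So X is strictly dominated for the defender.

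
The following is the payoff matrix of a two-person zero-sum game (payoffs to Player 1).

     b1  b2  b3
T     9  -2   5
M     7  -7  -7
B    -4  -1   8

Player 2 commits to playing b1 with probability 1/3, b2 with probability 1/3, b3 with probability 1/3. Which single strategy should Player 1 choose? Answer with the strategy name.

T

Expected payoff of T: (1/3)·9 + (1/3)·(-2) + (1/3)·5 = 4.
Expected payoff of M: (1/3)·7 + (1/3)·(-7) + (1/3)·(-7) = -7/3.
Expected payoff of B: (1/3)·(-4) + (1/3)·(-1) + (1/3)·8 = 1.
The largest is 4, so Player 1's best response is T.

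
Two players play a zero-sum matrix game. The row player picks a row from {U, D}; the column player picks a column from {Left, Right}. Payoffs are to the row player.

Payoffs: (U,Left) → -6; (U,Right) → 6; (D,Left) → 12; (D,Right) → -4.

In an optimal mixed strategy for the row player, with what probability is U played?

Row minima: U → -6, D → -4; maximin = -4.
Column maxima: Left → 12, Right → 6; minimax = 6.
-4 ≠ 6, so there is no saddle point; optimal play is mixed.
Let the row player play U with probability p. Expected payoff against Left: (-6)p + 12(1−p) = −18p + 12; against Right: 6p + (-4)(1−p) = 10p − 4.
Setting these equal: −18p + 12 = 10p − 4 ⇒ −28p = -16 ⇒ p = 4/7, and the value is (-18)·(4/7) + 12 = 12/7.
For the column player: with q = P(Left), equating U's and D's payoffs gives −12q + 6 = 16q − 4 ⇒ q = 5/14.

4/7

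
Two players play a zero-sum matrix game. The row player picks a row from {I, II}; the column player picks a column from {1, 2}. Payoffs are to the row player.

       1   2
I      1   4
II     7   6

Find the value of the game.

6

Row minima: I → 1, II → 6; maximin = 6.
Column maxima: 1 → 7, 2 → 6; minimax = 6.
Since maximin = minimax = 6, there is a saddle point and the value is 6.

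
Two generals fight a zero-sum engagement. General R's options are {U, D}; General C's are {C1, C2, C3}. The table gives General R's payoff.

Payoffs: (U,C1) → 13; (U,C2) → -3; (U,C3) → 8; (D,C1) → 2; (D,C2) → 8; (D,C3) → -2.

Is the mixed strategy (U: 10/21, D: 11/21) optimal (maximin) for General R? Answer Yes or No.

Yes

Against C1 this mix gives (10/21)·13 + (11/21)·2 = 152/21.
Against C2 this mix gives (10/21)·(-3) + (11/21)·8 = 58/21.
Against C3 this mix gives (10/21)·8 + (11/21)·(-2) = 58/21.
All of General C's active replies (C2, C3) yield 58/21, and no column does worse for General R. The mix makes General C indifferent and guarantees 58/21, so it is optimal.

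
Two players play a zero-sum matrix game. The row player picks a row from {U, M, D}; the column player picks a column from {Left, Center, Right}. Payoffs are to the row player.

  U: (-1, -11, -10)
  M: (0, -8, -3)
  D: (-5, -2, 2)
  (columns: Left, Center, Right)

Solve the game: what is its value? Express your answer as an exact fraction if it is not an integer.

Row minima: U → -11, M → -8, D → -5; maximin = -5.
Column maxima: Left → 0, Center → -2, Right → 2; minimax = -2.
-5 ≠ -2, so there is no saddle point; optimal play is mixed.
U is strictly dominated by M, so the row player never plays it.
Right is strictly dominated by Center (it gives the row player strictly more in every row), so the column player never plays it.
On the remaining 2×2 (M, D vs Left, Center):
Let the row player play M with probability p. Expected payoff against Left: 0p + (-5)(1−p) = 5p − 5; against Center: (-8)p + (-2)(1−p) = −6p − 2.
Setting these equal: 5p − 5 = −6p − 2 ⇒ 11p = 3 ⇒ p = 3/11, and the value is (5)·(3/11) − 5 = -40/11.
For the column player: with q = P(Left), equating M's and D's payoffs gives 8q − 8 = −3q − 2 ⇒ q = 6/11.

-40/11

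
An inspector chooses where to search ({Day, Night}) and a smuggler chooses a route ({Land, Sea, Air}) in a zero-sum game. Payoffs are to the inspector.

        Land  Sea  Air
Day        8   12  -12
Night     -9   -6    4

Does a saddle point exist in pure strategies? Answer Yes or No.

No

Row minima: Day → -12, Night → -9; maximin = -9.
Column maxima: Land → 8, Sea → 12, Air → 4; minimax = 4.
-9 ≠ 4, so no pure-strategy equilibrium exists.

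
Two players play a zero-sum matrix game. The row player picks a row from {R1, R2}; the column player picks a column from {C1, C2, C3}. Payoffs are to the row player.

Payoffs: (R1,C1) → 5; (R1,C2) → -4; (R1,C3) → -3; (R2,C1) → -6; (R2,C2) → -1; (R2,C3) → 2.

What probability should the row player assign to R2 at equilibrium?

Row minima: R1 → -4, R2 → -6; maximin = -4.
Column maxima: C1 → 5, C2 → -1, C3 → 2; minimax = -1.
-4 ≠ -1, so there is no saddle point; optimal play is mixed.
C3 is strictly dominated by C2 (it gives the row player strictly more in every row), so the column player never plays it.
On the remaining 2×2 (R1, R2 vs C1, C2):
Let the row player play R1 with probability p. Expected payoff against C1: 5p + (-6)(1−p) = 11p − 6; against C2: (-4)p + (-1)(1−p) = −3p − 1.
Setting these equal: 11p − 6 = −3p − 1 ⇒ 14p = 5 ⇒ p = 5/14, and the value is (11)·(5/14) − 6 = -29/14.
For the column player: with q = P(C1), equating R1's and R2's payoffs gives 9q − 4 = −5q − 1 ⇒ q = 3/14.

9/14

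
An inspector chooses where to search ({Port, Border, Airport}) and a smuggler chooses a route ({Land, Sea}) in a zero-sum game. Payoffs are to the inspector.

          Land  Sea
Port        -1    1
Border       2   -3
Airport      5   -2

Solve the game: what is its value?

1/3

Row minima: Port → -1, Border → -3, Airport → -2; maximin = -1.
Column maxima: Land → 5, Sea → 1; minimax = 1.
-1 ≠ 1, so there is no saddle point; optimal play is mixed.
Border is strictly dominated by Airport, so the inspector never plays it.
On the remaining 2×2 (Port, Airport vs Land, Sea):
Let the inspector play Port with probability p. Expected payoff against Land: (-1)p + 5(1−p) = −6p + 5; against Sea: 1p + (-2)(1−p) = 3p − 2.
Setting these equal: −6p + 5 = 3p − 2 ⇒ −9p = -7 ⇒ p = 7/9, and the value is (-6)·(7/9) + 5 = 1/3.
For the smuggler: with q = P(Land), equating Port's and Airport's payoffs gives −2q + 1 = 7q − 2 ⇒ q = 1/3.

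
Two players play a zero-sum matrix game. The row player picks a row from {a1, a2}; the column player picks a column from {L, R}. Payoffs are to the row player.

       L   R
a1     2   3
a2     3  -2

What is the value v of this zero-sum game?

13/6

Row minima: a1 → 2, a2 → -2; maximin = 2.
Column maxima: L → 3, R → 3; minimax = 3.
2 ≠ 3, so there is no saddle point; optimal play is mixed.
Let the row player play a1 with probability p. Expected payoff against L: 2p + 3(1−p) = −p + 3; against R: 3p + (-2)(1−p) = 5p − 2.
Setting these equal: −p + 3 = 5p − 2 ⇒ −6p = -5 ⇒ p = 5/6, and the value is (-1)·(5/6) + 3 = 13/6.
For the column player: with q = P(L), equating a1's and a2's payoffs gives −q + 3 = 5q − 2 ⇒ q = 5/6.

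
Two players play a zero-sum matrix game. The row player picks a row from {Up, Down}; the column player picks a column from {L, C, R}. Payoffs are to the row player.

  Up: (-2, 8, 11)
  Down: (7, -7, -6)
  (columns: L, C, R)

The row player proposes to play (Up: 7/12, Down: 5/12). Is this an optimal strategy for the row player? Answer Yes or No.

Yes

Against L this mix gives (7/12)·(-2) + (5/12)·7 = 7/4.
Against C this mix gives (7/12)·8 + (5/12)·(-7) = 7/4.
Against R this mix gives (7/12)·11 + (5/12)·(-6) = 47/12.
All of the column player's active replies (L, C) yield 7/4, and no column does worse for the row player. The mix makes the column player indifferent and guarantees 7/4, so it is optimal.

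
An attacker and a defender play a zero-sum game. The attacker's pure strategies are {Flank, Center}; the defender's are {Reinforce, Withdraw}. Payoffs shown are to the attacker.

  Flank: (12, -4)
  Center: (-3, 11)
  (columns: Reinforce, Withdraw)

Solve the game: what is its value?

4

Row minima: Flank → -4, Center → -3; maximin = -3.
Column maxima: Reinforce → 12, Withdraw → 11; minimax = 11.
-3 ≠ 11, so there is no saddle point; optimal play is mixed.
Let the attacker play Flank with probability p. Expected payoff against Reinforce: 12p + (-3)(1−p) = 15p − 3; against Withdraw: (-4)p + 11(1−p) = −15p + 11.
Setting these equal: 15p − 3 = −15p + 11 ⇒ 30p = 14 ⇒ p = 7/15, and the value is (15)·(7/15) − 3 = 4.
For the defender: with q = P(Reinforce), equating Flank's and Center's payoffs gives 16q − 4 = −14q + 11 ⇒ q = 1/2.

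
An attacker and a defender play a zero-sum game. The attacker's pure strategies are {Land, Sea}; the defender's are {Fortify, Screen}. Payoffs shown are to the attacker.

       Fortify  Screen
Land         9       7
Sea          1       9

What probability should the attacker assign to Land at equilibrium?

Row minima: Land → 7, Sea → 1; maximin = 7.
Column maxima: Fortify → 9, Screen → 9; minimax = 9.
7 ≠ 9, so there is no saddle point; optimal play is mixed.
Let the attacker play Land with probability p. Expected payoff against Fortify: 9p + 1(1−p) = 8p + 1; against Screen: 7p + 9(1−p) = −2p + 9.
Setting these equal: 8p + 1 = −2p + 9 ⇒ 10p = 8 ⇒ p = 4/5, and the value is (8)·(4/5) + 1 = 37/5.
For the defender: with q = P(Fortify), equating Land's and Sea's payoffs gives 2q + 7 = −8q + 9 ⇒ q = 1/5.

4/5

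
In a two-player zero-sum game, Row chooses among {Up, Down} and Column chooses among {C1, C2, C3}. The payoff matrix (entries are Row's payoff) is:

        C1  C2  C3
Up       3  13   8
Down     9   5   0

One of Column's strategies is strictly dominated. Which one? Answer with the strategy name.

C3 holds Row's payoff strictly below C2 in every row: 8 < 13, 0 < 5.
So C2 is strictly dominated for Column.

C2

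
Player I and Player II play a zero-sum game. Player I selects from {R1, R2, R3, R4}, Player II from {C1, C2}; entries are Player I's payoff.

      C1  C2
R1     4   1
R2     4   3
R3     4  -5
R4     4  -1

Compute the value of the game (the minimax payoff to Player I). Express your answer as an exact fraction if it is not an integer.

Row minima: R1 → 1, R2 → 3, R3 → -5, R4 → -1; maximin = 3.
Column maxima: C1 → 4, C2 → 3; minimax = 3.
Since maximin = minimax = 3, there is a saddle point and the value is 3.

3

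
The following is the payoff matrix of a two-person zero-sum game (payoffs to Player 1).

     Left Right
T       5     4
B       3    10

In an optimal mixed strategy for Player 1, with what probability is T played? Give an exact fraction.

Row minima: T → 4, B → 3; maximin = 4.
Column maxima: Left → 5, Right → 10; minimax = 5.
4 ≠ 5, so there is no saddle point; optimal play is mixed.
Let Player 1 play T with probability p. Expected payoff against Left: 5p + 3(1−p) = 2p + 3; against Right: 4p + 10(1−p) = −6p + 10.
Setting these equal: 2p + 3 = −6p + 10 ⇒ 8p = 7 ⇒ p = 7/8, and the value is (2)·(7/8) + 3 = 19/4.
For Player 2: with q = P(Left), equating T's and B's payoffs gives q + 4 = −7q + 10 ⇒ q = 3/4.

7/8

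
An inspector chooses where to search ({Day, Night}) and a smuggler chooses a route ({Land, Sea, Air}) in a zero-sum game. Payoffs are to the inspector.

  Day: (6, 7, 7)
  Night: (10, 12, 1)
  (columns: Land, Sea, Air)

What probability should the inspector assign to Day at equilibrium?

9/10

Row minima: Day → 6, Night → 1; maximin = 6.
Column maxima: Land → 10, Sea → 12, Air → 7; minimax = 7.
6 ≠ 7, so there is no saddle point; optimal play is mixed.
Sea is strictly dominated by Land (it gives the inspector strictly more in every row), so the smuggler never plays it.
On the remaining 2×2 (Day, Night vs Land, Air):
Let the inspector play Day with probability p. Expected payoff against Land: 6p + 10(1−p) = −4p + 10; against Air: 7p + 1(1−p) = 6p + 1.
Setting these equal: −4p + 10 = 6p + 1 ⇒ −10p = -9 ⇒ p = 9/10, and the value is (-4)·(9/10) + 10 = 32/5.
For the smuggler: with q = P(Land), equating Day's and Night's payoffs gives −q + 7 = 9q + 1 ⇒ q = 3/5.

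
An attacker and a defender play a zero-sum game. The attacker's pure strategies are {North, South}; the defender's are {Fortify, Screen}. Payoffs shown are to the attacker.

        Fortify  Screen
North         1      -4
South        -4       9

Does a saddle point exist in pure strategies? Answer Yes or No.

Row minima: North → -4, South → -4; maximin = -4.
Column maxima: Fortify → 1, Screen → 9; minimax = 1.
-4 ≠ 1, so no pure-strategy equilibrium exists.

No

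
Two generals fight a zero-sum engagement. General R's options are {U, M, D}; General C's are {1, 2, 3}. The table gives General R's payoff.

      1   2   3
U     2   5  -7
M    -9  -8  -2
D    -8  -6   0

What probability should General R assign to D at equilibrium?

Row minima: U → -7, M → -9, D → -8; maximin = -7.
Column maxima: 1 → 2, 2 → 5, 3 → 0; minimax = 0.
-7 ≠ 0, so there is no saddle point; optimal play is mixed.
M is strictly dominated by D, so General R never plays it.
2 is strictly dominated by 1 (it gives General R strictly more in every row), so General C never plays it.
On the remaining 2×2 (U, D vs 1, 3):
Let General R play U with probability p. Expected payoff against 1: 2p + (-8)(1−p) = 10p − 8; against 3: (-7)p + 0(1−p) = −7p.
Setting these equal: 10p − 8 = −7p ⇒ 17p = 8 ⇒ p = 8/17, and the value is (10)·(8/17) − 8 = -56/17.
For General C: with q = P(1), equating U's and D's payoffs gives 9q − 7 = −8q ⇒ q = 7/17.

9/17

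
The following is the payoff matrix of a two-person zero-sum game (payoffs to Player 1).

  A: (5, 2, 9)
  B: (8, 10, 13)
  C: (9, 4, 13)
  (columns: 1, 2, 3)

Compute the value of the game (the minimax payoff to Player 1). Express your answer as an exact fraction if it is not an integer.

Row minima: A → 2, B → 8, C → 4; maximin = 8.
Column maxima: 1 → 9, 2 → 10, 3 → 13; minimax = 9.
8 ≠ 9, so there is no saddle point; optimal play is mixed.
A is strictly dominated by B, so Player 1 never plays it.
3 is strictly dominated by 1 (it gives Player 1 strictly more in every row), so Player 2 never plays it.
On the remaining 2×2 (B, C vs 1, 2):
Let Player 1 play B with probability p. Expected payoff against 1: 8p + 9(1−p) = −p + 9; against 2: 10p + 4(1−p) = 6p + 4.
Setting these equal: −p + 9 = 6p + 4 ⇒ −7p = -5 ⇒ p = 5/7, and the value is (-1)·(5/7) + 9 = 58/7.
For Player 2: with q = P(1), equating B's and C's payoffs gives −2q + 10 = 5q + 4 ⇒ q = 6/7.

58/7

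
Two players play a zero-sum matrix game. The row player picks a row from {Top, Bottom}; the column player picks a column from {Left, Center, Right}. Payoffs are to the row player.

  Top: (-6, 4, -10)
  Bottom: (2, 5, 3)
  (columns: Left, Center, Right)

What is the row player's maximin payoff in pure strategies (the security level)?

2

Row minima: Top → -10, Bottom → 2.
The best of these is 2.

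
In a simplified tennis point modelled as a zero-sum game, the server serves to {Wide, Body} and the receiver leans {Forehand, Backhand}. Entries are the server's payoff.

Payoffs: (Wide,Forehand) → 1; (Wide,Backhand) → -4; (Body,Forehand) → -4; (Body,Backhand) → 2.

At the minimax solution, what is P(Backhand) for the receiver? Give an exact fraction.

5/11

Row minima: Wide → -4, Body → -4; maximin = -4.
Column maxima: Forehand → 1, Backhand → 2; minimax = 1.
-4 ≠ 1, so there is no saddle point; optimal play is mixed.
Let the server play Wide with probability p. Expected payoff against Forehand: 1p + (-4)(1−p) = 5p − 4; against Backhand: (-4)p + 2(1−p) = −6p + 2.
Setting these equal: 5p − 4 = −6p + 2 ⇒ 11p = 6 ⇒ p = 6/11, and the value is (5)·(6/11) − 4 = -14/11.
For the receiver: with q = P(Forehand), equating Wide's and Body's payoffs gives 5q − 4 = −6q + 2 ⇒ q = 6/11.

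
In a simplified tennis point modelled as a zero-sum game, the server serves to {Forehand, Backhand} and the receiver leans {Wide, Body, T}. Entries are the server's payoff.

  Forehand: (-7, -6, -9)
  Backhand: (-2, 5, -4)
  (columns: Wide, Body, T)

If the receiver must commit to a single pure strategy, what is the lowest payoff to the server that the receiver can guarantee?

-4

Column maxima: Wide → -2, Body → 5, T → -4.
The smallest of these is -4.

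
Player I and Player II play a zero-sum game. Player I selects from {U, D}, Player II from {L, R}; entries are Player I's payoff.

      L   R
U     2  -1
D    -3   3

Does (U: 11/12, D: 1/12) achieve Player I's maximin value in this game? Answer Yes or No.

Against L this mix gives (11/12)·2 + (1/12)·(-3) = 19/12.
Against R this mix gives (11/12)·(-1) + (1/12)·3 = -2/3.
Player II will play R, holding Player I to -2/3. Shifting weight toward the row that does better against R would raise this floor (the equalizing mix achieves 1/3 against both R and L), so the proposed strategy is not optimal.

No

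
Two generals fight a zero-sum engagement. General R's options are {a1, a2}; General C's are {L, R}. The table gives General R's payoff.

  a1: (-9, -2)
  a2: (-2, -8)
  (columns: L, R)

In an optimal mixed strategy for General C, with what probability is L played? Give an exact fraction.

6/13

Row minima: a1 → -9, a2 → -8; maximin = -8.
Column maxima: L → -2, R → -2; minimax = -2.
-8 ≠ -2, so there is no saddle point; optimal play is mixed.
Let General R play a1 with probability p. Expected payoff against L: (-9)p + (-2)(1−p) = −7p − 2; against R: (-2)p + (-8)(1−p) = 6p − 8.
Setting these equal: −7p − 2 = 6p − 8 ⇒ −13p = -6 ⇒ p = 6/13, and the value is (-7)·(6/13) − 2 = -68/13.
For General C: with q = P(L), equating a1's and a2's payoffs gives −7q − 2 = 6q − 8 ⇒ q = 6/13.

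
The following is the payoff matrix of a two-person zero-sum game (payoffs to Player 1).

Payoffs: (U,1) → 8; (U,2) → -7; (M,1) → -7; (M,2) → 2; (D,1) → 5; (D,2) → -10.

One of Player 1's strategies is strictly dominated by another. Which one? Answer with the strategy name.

D

U gives a strictly higher payoff than D against every column: 8 > 5, -7 > -10.
So D is strictly dominated and Player 1 never plays it.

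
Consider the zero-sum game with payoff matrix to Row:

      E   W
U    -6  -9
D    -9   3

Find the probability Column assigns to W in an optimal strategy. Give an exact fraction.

Row minima: U → -9, D → -9; maximin = -9.
Column maxima: E → -6, W → 3; minimax = -6.
-9 ≠ -6, so there is no saddle point; optimal play is mixed.
Let Row play U with probability p. Expected payoff against E: (-6)p + (-9)(1−p) = 3p − 9; against W: (-9)p + 3(1−p) = −12p + 3.
Setting these equal: 3p − 9 = −12p + 3 ⇒ 15p = 12 ⇒ p = 4/5, and the value is (3)·(4/5) − 9 = -33/5.
For Column: with q = P(E), equating U's and D's payoffs gives 3q − 9 = −12q + 3 ⇒ q = 4/5.

1/5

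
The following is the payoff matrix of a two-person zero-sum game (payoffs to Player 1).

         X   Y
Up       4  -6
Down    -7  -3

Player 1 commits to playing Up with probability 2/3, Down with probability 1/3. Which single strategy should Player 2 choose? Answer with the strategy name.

If Player 2 plays X, Player 1's expected payoff is (2/3)·4 + (1/3)·(-7) = 1/3.
If Player 2 plays Y, Player 1's expected payoff is (2/3)·(-6) + (1/3)·(-3) = -5.
Player 2 minimizes Player 1's payoff; the smallest is -5, so the best response is Y.

Y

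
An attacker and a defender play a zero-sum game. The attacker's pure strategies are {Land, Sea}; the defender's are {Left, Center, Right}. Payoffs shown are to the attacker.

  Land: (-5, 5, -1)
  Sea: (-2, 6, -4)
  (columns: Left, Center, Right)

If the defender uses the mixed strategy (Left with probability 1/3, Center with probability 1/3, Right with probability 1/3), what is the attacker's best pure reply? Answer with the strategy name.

Sea

Expected payoff of Land: (1/3)·(-5) + (1/3)·5 + (1/3)·(-1) = -1/3.
Expected payoff of Sea: (1/3)·(-2) + (1/3)·6 + (1/3)·(-4) = 0.
The largest is 0, so the attacker's best response is Sea.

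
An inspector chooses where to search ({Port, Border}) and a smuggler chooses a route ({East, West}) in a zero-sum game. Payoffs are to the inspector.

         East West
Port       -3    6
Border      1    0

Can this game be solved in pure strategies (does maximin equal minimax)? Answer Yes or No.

No

Row minima: Port → -3, Border → 0; maximin = 0.
Column maxima: East → 1, West → 6; minimax = 1.
0 ≠ 1, so no pure-strategy equilibrium exists.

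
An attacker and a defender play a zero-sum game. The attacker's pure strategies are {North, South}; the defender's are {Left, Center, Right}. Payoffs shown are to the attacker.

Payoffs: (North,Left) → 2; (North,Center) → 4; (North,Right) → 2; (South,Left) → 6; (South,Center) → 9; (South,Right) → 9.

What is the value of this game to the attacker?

6

Row minima: North → 2, South → 6; maximin = 6.
Column maxima: Left → 6, Center → 9, Right → 9; minimax = 6.
Since maximin = minimax = 6, there is a saddle point and the value is 6.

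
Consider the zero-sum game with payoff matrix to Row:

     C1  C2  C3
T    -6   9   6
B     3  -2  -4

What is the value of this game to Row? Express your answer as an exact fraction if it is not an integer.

-6/19

Row minima: T → -6, B → -4; maximin = -4.
Column maxima: C1 → 3, C2 → 9, C3 → 6; minimax = 3.
-4 ≠ 3, so there is no saddle point; optimal play is mixed.
C2 is strictly dominated by C3 (it gives Row strictly more in every row), so Column never plays it.
On the remaining 2×2 (T, B vs C1, C3):
Let Row play T with probability p. Expected payoff against C1: (-6)p + 3(1−p) = −9p + 3; against C3: 6p + (-4)(1−p) = 10p − 4.
Setting these equal: −9p + 3 = 10p − 4 ⇒ −19p = -7 ⇒ p = 7/19, and the value is (-9)·(7/19) + 3 = -6/19.
For Column: with q = P(C1), equating T's and B's payoffs gives −12q + 6 = 7q − 4 ⇒ q = 10/19.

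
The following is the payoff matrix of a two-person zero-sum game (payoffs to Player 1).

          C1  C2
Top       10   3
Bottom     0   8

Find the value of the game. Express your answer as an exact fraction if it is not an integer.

16/3

Row minima: Top → 3, Bottom → 0; maximin = 3.
Column maxima: C1 → 10, C2 → 8; minimax = 8.
3 ≠ 8, so there is no saddle point; optimal play is mixed.
Let Player 1 play Top with probability p. Expected payoff against C1: 10p + 0(1−p) = 10p; against C2: 3p + 8(1−p) = −5p + 8.
Setting these equal: 10p = −5p + 8 ⇒ 15p = 8 ⇒ p = 8/15, and the value is (10)·(8/15) = 16/3.
For Player 2: with q = P(C1), equating Top's and Bottom's payoffs gives 7q + 3 = −8q + 8 ⇒ q = 1/3.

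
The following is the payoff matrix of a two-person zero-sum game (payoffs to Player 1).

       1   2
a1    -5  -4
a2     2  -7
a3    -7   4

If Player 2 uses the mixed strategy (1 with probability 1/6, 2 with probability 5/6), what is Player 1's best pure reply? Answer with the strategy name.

a3

Expected payoff of a1: (1/6)·(-5) + (5/6)·(-4) = -25/6.
Expected payoff of a2: (1/6)·2 + (5/6)·(-7) = -11/2.
Expected payoff of a3: (1/6)·(-7) + (5/6)·4 = 13/6.
The largest is 13/6, so Player 1's best response is a3.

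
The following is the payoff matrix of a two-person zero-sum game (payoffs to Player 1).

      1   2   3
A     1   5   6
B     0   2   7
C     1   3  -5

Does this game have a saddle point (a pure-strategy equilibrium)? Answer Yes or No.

Row minima: A → 1, B → 0, C → -5; maximin = 1.
Column maxima: 1 → 1, 2 → 5, 3 → 7; minimax = 1.
maximin = minimax = 1, so a saddle point exists.

Yes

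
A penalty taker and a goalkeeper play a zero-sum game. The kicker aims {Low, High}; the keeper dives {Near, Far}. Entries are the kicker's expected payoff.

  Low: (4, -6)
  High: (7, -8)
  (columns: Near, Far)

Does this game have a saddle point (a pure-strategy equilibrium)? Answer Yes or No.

Row minima: Low → -6, High → -8; maximin = -6.
Column maxima: Near → 7, Far → -6; minimax = -6.
maximin = minimax = -6, so a saddle point exists.

Yes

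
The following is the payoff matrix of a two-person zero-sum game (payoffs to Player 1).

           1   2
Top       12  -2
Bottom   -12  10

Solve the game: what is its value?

Row minima: Top → -2, Bottom → -12; maximin = -2.
Column maxima: 1 → 12, 2 → 10; minimax = 10.
-2 ≠ 10, so there is no saddle point; optimal play is mixed.
Let Player 1 play Top with probability p. Expected payoff against 1: 12p + (-12)(1−p) = 24p − 12; against 2: (-2)p + 10(1−p) = −12p + 10.
Setting these equal: 24p − 12 = −12p + 10 ⇒ 36p = 22 ⇒ p = 11/18, and the value is (24)·(11/18) − 12 = 8/3.
For Player 2: with q = P(1), equating Top's and Bottom's payoffs gives 14q − 2 = −22q + 10 ⇒ q = 1/3.

8/3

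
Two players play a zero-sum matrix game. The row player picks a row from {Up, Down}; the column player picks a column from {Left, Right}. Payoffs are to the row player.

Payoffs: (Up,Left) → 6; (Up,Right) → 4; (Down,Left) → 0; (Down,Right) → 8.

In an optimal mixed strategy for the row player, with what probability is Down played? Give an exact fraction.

Row minima: Up → 4, Down → 0; maximin = 4.
Column maxima: Left → 6, Right → 8; minimax = 6.
4 ≠ 6, so there is no saddle point; optimal play is mixed.
Let the row player play Up with probability p. Expected payoff against Left: 6p + 0(1−p) = 6p; against Right: 4p + 8(1−p) = −4p + 8.
Setting these equal: 6p = −4p + 8 ⇒ 10p = 8 ⇒ p = 4/5, and the value is (6)·(4/5) = 24/5.
For the column player: with q = P(Left), equating Up's and Down's payoffs gives 2q + 4 = −8q + 8 ⇒ q = 2/5.

1/5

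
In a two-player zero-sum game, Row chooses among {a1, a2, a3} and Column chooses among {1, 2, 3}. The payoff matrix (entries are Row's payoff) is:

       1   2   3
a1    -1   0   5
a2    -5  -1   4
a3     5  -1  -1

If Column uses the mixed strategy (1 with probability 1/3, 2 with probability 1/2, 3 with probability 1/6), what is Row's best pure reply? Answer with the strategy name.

Expected payoff of a1: (1/3)·(-1) + (1/2)·0 + (1/6)·5 = 1/2.
Expected payoff of a2: (1/3)·(-5) + (1/2)·(-1) + (1/6)·4 = -3/2.
Expected payoff of a3: (1/3)·5 + (1/2)·(-1) + (1/6)·(-1) = 1.
The largest is 1, so Row's best response is a3.

a3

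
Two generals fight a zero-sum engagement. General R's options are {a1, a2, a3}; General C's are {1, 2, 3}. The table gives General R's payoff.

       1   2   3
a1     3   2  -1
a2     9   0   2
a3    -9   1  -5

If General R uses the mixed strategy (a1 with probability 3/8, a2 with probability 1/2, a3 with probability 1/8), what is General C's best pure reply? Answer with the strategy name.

3

If General C plays 1, General R's expected payoff is (3/8)·3 + (1/2)·9 + (1/8)·(-9) = 9/2.
If General C plays 2, General R's expected payoff is (3/8)·2 + (1/2)·0 + (1/8)·1 = 7/8.
If General C plays 3, General R's expected payoff is (3/8)·(-1) + (1/2)·2 + (1/8)·(-5) = 0.
General C minimizes General R's payoff; the smallest is 0, so the best response is 3.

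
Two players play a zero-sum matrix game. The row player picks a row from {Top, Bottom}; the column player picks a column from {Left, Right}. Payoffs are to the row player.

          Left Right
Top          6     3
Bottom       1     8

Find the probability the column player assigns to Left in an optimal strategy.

1/2

Row minima: Top → 3, Bottom → 1; maximin = 3.
Column maxima: Left → 6, Right → 8; minimax = 6.
3 ≠ 6, so there is no saddle point; optimal play is mixed.
Let the row player play Top with probability p. Expected payoff against Left: 6p + 1(1−p) = 5p + 1; against Right: 3p + 8(1−p) = −5p + 8.
Setting these equal: 5p + 1 = −5p + 8 ⇒ 10p = 7 ⇒ p = 7/10, and the value is (5)·(7/10) + 1 = 9/2.
For the column player: with q = P(Left), equating Top's and Bottom's payoffs gives 3q + 3 = −7q + 8 ⇒ q = 1/2.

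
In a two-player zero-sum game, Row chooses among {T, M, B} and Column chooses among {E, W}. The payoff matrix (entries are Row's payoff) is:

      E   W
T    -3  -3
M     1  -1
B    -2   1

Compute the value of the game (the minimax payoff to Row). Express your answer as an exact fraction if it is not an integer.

Row minima: T → -3, M → -1, B → -2; maximin = -1.
Column maxima: E → 1, W → 1; minimax = 1.
-1 ≠ 1, so there is no saddle point; optimal play is mixed.
T is strictly dominated by M, so Row never plays it.
On the remaining 2×2 (M, B vs E, W):
Let Row play M with probability p. Expected payoff against E: 1p + (-2)(1−p) = 3p − 2; against W: (-1)p + 1(1−p) = −2p + 1.
Setting these equal: 3p − 2 = −2p + 1 ⇒ 5p = 3 ⇒ p = 3/5, and the value is (3)·(3/5) − 2 = -1/5.
For Column: with q = P(E), equating M's and B's payoffs gives 2q − 1 = −3q + 1 ⇒ q = 2/5.

-1/5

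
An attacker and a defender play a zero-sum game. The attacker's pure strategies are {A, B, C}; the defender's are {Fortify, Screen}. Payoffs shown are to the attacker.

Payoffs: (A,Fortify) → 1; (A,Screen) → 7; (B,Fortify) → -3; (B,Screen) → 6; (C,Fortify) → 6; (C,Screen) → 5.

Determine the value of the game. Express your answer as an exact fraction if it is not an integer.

Row minima: A → 1, B → -3, C → 5; maximin = 5.
Column maxima: Fortify → 6, Screen → 7; minimax = 6.
5 ≠ 6, so there is no saddle point; optimal play is mixed.
B is strictly dominated by A, so the attacker never plays it.
On the remaining 2×2 (A, C vs Fortify, Screen):
Let the attacker play A with probability p. Expected payoff against Fortify: 1p + 6(1−p) = −5p + 6; against Screen: 7p + 5(1−p) = 2p + 5.
Setting these equal: −5p + 6 = 2p + 5 ⇒ −7p = -1 ⇒ p = 1/7, and the value is (-5)·(1/7) + 6 = 37/7.
For the defender: with q = P(Fortify), equating A's and C's payoffs gives −6q + 7 = q + 5 ⇒ q = 2/7.

37/7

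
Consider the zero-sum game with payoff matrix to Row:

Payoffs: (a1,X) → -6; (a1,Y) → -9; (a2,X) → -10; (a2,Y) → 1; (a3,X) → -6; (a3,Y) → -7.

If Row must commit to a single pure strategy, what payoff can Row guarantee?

-7

Row minima: a1 → -9, a2 → -10, a3 → -7.
The best of these is -7.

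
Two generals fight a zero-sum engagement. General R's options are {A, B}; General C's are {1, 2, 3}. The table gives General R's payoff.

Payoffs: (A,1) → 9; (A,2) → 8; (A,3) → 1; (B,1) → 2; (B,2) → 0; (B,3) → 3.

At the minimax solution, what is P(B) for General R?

Row minima: A → 1, B → 0; maximin = 1.
Column maxima: 1 → 9, 2 → 8, 3 → 3; minimax = 3.
1 ≠ 3, so there is no saddle point; optimal play is mixed.
1 is strictly dominated by 2 (it gives General R strictly more in every row), so General C never plays it.
On the remaining 2×2 (A, B vs 2, 3):
Let General R play A with probability p. Expected payoff against 2: 8p + 0(1−p) = 8p; against 3: 1p + 3(1−p) = −2p + 3.
Setting these equal: 8p = −2p + 3 ⇒ 10p = 3 ⇒ p = 3/10, and the value is (8)·(3/10) = 12/5.
For General C: with q = P(2), equating A's and B's payoffs gives 7q + 1 = −3q + 3 ⇒ q = 1/5.

7/10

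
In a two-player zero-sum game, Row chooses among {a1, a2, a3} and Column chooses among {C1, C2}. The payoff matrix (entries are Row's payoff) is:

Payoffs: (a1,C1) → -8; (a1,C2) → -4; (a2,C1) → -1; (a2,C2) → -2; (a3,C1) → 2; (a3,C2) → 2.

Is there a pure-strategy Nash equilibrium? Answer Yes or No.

Yes

Row minima: a1 → -8, a2 → -2, a3 → 2; maximin = 2.
Column maxima: C1 → 2, C2 → 2; minimax = 2.
maximin = minimax = 2, so a saddle point exists.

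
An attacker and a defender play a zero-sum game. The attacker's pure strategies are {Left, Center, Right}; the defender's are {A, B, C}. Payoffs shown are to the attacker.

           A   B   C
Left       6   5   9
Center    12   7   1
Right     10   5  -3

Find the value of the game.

Row minima: Left → 5, Center → 1, Right → -3; maximin = 5.
Column maxima: A → 12, B → 7, C → 9; minimax = 7.
5 ≠ 7, so there is no saddle point; optimal play is mixed.
Right is strictly dominated by Center, so the attacker never plays it.
A is strictly dominated by B (it gives the attacker strictly more in every row), so the defender never plays it.
On the remaining 2×2 (Left, Center vs B, C):
Let the attacker play Left with probability p. Expected payoff against B: 5p + 7(1−p) = −2p + 7; against C: 9p + 1(1−p) = 8p + 1.
Setting these equal: −2p + 7 = 8p + 1 ⇒ −10p = -6 ⇒ p = 3/5, and the value is (-2)·(3/5) + 7 = 29/5.
For the defender: with q = P(B), equating Left's and Center's payoffs gives −4q + 9 = 6q + 1 ⇒ q = 4/5.

29/5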